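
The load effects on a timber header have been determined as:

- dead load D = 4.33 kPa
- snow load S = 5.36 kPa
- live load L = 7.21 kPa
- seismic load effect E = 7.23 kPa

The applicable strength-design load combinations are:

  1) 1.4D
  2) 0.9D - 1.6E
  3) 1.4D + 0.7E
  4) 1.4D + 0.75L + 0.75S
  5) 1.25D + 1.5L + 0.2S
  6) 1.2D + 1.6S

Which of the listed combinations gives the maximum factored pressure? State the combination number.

Combination 5

1) 1.4(4.33) = 6.06
2) 0.9(4.33) - 1.6(7.23) = -7.67
3) 1.4(4.33) + 0.7(7.23) = 11.12
4) 1.4(4.33) + 0.75(7.21) + 0.75(5.36) = 15.49
5) 1.25(4.33) + 1.5(7.21) + 0.2(5.36) = 17.30
6) 1.2(4.33) + 1.6(5.36) = 13.77
The largest value is 17.30 kPa from combination 5.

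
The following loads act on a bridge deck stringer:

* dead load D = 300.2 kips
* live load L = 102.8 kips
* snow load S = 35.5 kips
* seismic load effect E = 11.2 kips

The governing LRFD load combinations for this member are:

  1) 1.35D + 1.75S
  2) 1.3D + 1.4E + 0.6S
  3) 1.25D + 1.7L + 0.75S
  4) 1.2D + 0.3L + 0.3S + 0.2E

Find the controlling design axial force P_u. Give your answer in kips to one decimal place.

576.6 kips

1) 1.35(300.2) + 1.75(35.5) = 467.4
2) 1.3(300.2) + 1.4(11.2) + 0.6(35.5) = 427.2
3) 1.25(300.2) + 1.7(102.8) + 0.75(35.5) = 576.6
4) 1.2(300.2) + 0.3(102.8) + 0.3(35.5) + 0.2(11.2) = 404.0
The controlling combination is 3, giving 576.6 kips.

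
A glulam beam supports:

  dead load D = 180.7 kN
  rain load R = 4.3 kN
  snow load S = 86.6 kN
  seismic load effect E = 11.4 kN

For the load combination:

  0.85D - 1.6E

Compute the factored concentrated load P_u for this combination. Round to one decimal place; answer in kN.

0.85(180.7) - 1.6(11.4) = 153.6 - 18.2 = 135.4
P_u = 135.4 kN.

135.4 kN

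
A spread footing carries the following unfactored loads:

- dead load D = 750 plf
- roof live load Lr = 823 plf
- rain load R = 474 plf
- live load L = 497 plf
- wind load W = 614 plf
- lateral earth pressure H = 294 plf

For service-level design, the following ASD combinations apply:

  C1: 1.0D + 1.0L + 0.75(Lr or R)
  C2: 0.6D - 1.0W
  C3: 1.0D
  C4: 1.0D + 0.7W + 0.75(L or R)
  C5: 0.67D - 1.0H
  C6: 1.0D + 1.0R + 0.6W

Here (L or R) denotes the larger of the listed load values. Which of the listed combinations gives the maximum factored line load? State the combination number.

(Lr or R) → Lr = 823 plf; (L or R) → L = 497 plf.
C1: 1.0(750) + 1.0(497) + 0.75(823) = 1864.25
C2: 0.6(750) - 1.0(614) = -164.00
C3: 1.0(750) = 750.00
C4: 1.0(750) + 0.7(614) + 0.75(497) = 1552.55
C5: 0.67(750) - 1.0(294) = 208.50
C6: 1.0(750) + 1.0(474) + 0.6(614) = 1592.40
The largest value is 1864.25 plf from combination 1.

Combination 1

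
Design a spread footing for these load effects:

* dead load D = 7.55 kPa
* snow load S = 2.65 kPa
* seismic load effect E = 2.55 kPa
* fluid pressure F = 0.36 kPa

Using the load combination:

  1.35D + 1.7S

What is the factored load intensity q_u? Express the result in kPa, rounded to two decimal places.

1.35(7.55) + 1.7(2.65) = 14.70
q_u = 14.70 kPa.

14.70 kPa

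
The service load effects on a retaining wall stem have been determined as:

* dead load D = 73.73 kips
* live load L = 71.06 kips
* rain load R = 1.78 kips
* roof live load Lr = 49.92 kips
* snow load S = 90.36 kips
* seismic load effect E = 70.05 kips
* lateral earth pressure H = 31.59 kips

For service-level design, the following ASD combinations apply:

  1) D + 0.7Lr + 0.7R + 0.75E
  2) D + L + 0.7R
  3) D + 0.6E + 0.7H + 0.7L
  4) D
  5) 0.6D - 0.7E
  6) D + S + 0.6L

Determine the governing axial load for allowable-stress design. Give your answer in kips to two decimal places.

1) 1.0(73.73) + 0.7(49.92) + 0.7(1.78) + 0.75(70.05) = 73.73 + 34.94 + 1.25 + 52.54 = 162.46
2) 1.0(73.73) + 1.0(71.06) + 0.7(1.78) = 73.73 + 71.06 + 1.25 = 146.04
3) 1.0(73.73) + 0.6(70.05) + 0.7(31.59) + 0.7(71.06) = 187.62
4) 1.0(73.73) = 73.73
5) 0.6(73.73) - 0.7(70.05) = 44.24 - 49.04 = -4.80
6) 1.0(73.73) + 1.0(90.36) + 0.6(71.06) = 73.73 + 90.36 + 42.64 = 206.73
Maximum is from combination 6.

206.73 kips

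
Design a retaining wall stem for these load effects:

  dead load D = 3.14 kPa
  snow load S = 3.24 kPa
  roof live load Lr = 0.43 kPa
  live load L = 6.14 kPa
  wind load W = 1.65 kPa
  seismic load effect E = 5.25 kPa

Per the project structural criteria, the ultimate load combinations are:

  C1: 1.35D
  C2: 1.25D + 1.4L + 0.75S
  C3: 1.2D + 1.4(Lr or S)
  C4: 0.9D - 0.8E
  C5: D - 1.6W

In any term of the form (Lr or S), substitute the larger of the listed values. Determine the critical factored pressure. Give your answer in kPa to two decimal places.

14.95 kPa

(Lr or S) → S = 3.24 kPa.
C1: 1.35(3.14) = 4.24
C2: 1.25(3.14) + 1.4(6.14) + 0.75(3.24) = 14.95
C3: 1.2(3.14) + 1.4(3.24) = 8.30
C4: 0.9(3.14) - 0.8(5.25) = 2.83 - 4.20 = -1.37
C5: 1.0(3.14) - 1.6(1.65) = 3.14 - 2.64 = 0.50
Maximum is from combination 2.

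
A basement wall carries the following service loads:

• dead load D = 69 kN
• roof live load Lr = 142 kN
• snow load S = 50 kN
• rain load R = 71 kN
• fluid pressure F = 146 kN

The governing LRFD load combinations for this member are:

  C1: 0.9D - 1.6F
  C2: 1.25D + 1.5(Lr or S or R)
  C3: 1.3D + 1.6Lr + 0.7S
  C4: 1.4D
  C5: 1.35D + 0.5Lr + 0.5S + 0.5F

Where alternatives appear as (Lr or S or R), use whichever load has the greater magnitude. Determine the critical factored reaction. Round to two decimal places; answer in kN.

351.90 kN

(Lr or S or R) → Lr = 142 kN.
C1: 0.9(69) - 1.6(146) = 62.10 - 233.60 = -171.50
C2: 1.25(69) + 1.5(142) = 86.25 + 213.00 = 299.25
C3: 1.3(69) + 1.6(142) + 0.7(50) = 89.70 + 227.20 + 35.00 = 351.90
C4: 1.4(69) = 96.60
C5: 1.35(69) + 0.5(142) + 0.5(50) + 0.5(146) = 93.15 + 71.00 + 25.00 + 73.00 = 262.15
The controlling combination is 3, giving 351.90 kN.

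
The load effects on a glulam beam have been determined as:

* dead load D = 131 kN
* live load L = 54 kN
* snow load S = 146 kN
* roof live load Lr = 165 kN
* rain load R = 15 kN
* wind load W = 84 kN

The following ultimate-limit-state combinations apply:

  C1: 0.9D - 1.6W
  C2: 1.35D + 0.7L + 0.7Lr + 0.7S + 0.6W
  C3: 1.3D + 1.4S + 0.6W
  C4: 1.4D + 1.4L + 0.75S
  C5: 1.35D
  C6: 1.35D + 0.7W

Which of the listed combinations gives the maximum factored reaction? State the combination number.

C1: 0.9(131) - 1.6(84) = 117.90 - 134.40 = -16.50
C2: 1.35(131) + 0.7(54) + 0.7(165) + 0.7(146) + 0.6(84) = 176.85 + 37.80 + 115.50 + 102.20 + 50.40 = 482.75
C3: 1.3(131) + 1.4(146) + 0.6(84) = 170.30 + 204.40 + 50.40 = 425.10
C4: 1.4(131) + 1.4(54) + 0.75(146) = 183.40 + 75.60 + 109.50 = 368.50
C5: 1.35(131) = 176.85
C6: 1.35(131) + 0.7(84) = 176.85 + 58.80 = 235.65
The largest value is 482.75 kN from combination 2.

Combination 2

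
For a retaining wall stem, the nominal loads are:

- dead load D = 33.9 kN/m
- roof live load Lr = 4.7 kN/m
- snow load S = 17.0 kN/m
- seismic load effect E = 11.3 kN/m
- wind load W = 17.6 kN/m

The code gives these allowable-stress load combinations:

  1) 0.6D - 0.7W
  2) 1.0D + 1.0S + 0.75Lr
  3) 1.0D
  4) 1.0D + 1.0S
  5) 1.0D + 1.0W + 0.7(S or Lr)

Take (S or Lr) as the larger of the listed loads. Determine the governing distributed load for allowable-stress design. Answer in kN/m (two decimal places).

63.40 kN/m

(S or Lr) → S = 17.0 kN/m.
1) 0.6(33.9) - 0.7(17.6) = 8.02
2) 1.0(33.9) + 1.0(17.0) + 0.75(4.7) = 54.43
3) 1.0(33.9) = 33.90
4) 1.0(33.9) + 1.0(17.0) = 50.90
5) 1.0(33.9) + 1.0(17.6) + 0.7(17.0) = 63.40
The controlling combination is 5, giving 63.40 kN/m.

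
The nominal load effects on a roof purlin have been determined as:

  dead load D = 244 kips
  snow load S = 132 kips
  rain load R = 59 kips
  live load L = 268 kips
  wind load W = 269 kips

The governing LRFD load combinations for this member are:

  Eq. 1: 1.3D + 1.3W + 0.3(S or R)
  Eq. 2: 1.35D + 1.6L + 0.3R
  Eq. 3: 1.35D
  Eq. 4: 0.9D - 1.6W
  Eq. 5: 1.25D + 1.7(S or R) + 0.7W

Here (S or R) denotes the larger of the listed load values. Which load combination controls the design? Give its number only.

(S or R) → S = 132 kips.
Eq. 1: 1.3(244) + 1.3(269) + 0.3(132) = 317.2 + 349.7 + 39.6 = 706.5
Eq. 2: 1.35(244) + 1.6(268) + 0.3(59) = 329.4 + 428.8 + 17.7 = 775.9
Eq. 3: 1.35(244) = 329.4
Eq. 4: 0.9(244) - 1.6(269) = 219.6 - 430.4 = -210.8
Eq. 5: 1.25(244) + 1.7(132) + 0.7(269) = 305.0 + 224.4 + 188.3 = 717.7
The largest value is 775.9 kips from combination 2.

Combination 2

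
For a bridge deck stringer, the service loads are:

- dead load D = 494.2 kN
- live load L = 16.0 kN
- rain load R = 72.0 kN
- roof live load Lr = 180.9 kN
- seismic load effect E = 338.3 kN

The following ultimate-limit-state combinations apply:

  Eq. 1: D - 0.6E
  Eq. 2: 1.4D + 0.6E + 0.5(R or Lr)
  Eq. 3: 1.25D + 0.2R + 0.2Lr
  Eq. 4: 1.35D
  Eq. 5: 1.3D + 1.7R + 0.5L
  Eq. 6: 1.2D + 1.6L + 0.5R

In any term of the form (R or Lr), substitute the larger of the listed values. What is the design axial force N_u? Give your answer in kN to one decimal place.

(R or Lr) → Lr = 180.9 kN.
Eq. 1: 1.0(494.2) - 0.6(338.3) = 291.2
Eq. 2: 1.4(494.2) + 0.6(338.3) + 0.5(180.9) = 985.3
Eq. 3: 1.25(494.2) + 0.2(72.0) + 0.2(180.9) = 668.3
Eq. 4: 1.35(494.2) = 667.2
Eq. 5: 1.3(494.2) + 1.7(72.0) + 0.5(16.0) = 772.9
Eq. 6: 1.2(494.2) + 1.6(16.0) + 0.5(72.0) = 654.6
The controlling combination is 2, giving 985.3 kN.

985.3 kN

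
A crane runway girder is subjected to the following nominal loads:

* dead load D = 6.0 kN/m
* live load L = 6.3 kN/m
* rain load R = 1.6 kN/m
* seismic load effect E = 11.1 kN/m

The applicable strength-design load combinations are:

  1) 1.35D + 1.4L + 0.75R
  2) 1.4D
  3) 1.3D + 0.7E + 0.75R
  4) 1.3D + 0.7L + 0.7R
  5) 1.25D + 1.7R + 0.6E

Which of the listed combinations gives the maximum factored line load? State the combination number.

Combination 1

1) 1.35(6.0) + 1.4(6.3) + 0.75(1.6) = 8.10 + 8.82 + 1.20 = 18.12
2) 1.4(6.0) = 8.40
3) 1.3(6.0) + 0.7(11.1) + 0.75(1.6) = 7.80 + 7.77 + 1.20 = 16.77
4) 1.3(6.0) + 0.7(6.3) + 0.7(1.6) = 7.80 + 4.41 + 1.12 = 13.33
5) 1.25(6.0) + 1.7(1.6) + 0.6(11.1) = 7.50 + 2.72 + 6.66 = 16.88
The largest value is 18.12 kN/m from combination 1.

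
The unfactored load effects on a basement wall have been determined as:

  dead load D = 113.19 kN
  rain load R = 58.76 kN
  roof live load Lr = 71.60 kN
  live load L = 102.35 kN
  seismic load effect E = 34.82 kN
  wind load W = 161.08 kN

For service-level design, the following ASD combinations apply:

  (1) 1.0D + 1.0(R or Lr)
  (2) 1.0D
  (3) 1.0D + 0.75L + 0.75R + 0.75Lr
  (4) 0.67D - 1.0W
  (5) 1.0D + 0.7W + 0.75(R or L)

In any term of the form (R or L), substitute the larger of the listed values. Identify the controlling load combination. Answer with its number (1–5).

Combination 5

(R or Lr) → Lr = 71.60 kN; (R or L) → L = 102.35 kN.
(1) 1.0(113.19) + 1.0(71.60) = 113.19 + 71.60 = 184.79
(2) 1.0(113.19) = 113.19
(3) 1.0(113.19) + 0.75(102.35) + 0.75(58.76) + 0.75(71.60) = 113.19 + 76.76 + 44.07 + 53.70 = 287.72
(4) 0.67(113.19) - 1.0(161.08) = 75.84 - 161.08 = -85.24
(5) 1.0(113.19) + 0.7(161.08) + 0.75(102.35) = 113.19 + 112.76 + 76.76 = 302.71
The largest value is 302.71 kN from combination 5.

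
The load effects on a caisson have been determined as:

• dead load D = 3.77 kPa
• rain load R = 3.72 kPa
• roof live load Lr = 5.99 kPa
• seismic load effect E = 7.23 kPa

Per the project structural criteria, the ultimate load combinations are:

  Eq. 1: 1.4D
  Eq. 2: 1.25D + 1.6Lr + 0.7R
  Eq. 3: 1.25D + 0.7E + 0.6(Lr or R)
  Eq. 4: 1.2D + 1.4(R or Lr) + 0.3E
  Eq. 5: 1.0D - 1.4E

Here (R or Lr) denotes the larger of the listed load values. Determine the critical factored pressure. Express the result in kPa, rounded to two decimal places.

(Lr or R) → Lr = 5.99 kPa; (R or Lr) → Lr = 5.99 kPa.
Eq. 1: 1.4(3.77) = 5.28
Eq. 2: 1.25(3.77) + 1.6(5.99) + 0.7(3.72) = 16.90
Eq. 3: 1.25(3.77) + 0.7(7.23) + 0.6(5.99) = 13.37
Eq. 4: 1.2(3.77) + 1.4(5.99) + 0.3(7.23) = 4.52 + 8.39 + 2.17 = 15.08
Eq. 5: 1.0(3.77) - 1.4(7.23) = 3.77 - 10.12 = -6.35
The controlling combination is 2, giving 16.90 kPa.

16.90 kPa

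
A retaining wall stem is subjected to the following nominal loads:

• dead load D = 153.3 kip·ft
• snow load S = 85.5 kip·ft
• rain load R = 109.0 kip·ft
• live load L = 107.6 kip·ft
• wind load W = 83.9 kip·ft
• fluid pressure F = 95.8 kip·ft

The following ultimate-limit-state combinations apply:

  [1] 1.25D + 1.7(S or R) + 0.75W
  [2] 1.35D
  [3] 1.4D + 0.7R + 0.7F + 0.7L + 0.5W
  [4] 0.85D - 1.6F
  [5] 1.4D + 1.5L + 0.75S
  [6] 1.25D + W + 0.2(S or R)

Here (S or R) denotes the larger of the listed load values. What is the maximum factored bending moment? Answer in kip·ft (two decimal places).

(S or R) → R = 109.0 kip·ft.
[1] 1.25(153.3) + 1.7(109.0) + 0.75(83.9) = 439.85
[2] 1.35(153.3) = 206.96
[3] 1.4(153.3) + 0.7(109.0) + 0.7(95.8) + 0.7(107.6) + 0.5(83.9) = 214.62 + 76.30 + 67.06 + 75.32 + 41.95 = 475.25
[4] 0.85(153.3) - 1.6(95.8) = -22.98
[5] 1.4(153.3) + 1.5(107.6) + 0.75(85.5) = 214.62 + 161.40 + 64.13 = 440.15
[6] 1.25(153.3) + 1.0(83.9) + 0.2(109.0) = 191.63 + 83.90 + 21.80 = 297.33
Combination 3 governs: M_u = 475.25 kip·ft.

475.25 kip·ft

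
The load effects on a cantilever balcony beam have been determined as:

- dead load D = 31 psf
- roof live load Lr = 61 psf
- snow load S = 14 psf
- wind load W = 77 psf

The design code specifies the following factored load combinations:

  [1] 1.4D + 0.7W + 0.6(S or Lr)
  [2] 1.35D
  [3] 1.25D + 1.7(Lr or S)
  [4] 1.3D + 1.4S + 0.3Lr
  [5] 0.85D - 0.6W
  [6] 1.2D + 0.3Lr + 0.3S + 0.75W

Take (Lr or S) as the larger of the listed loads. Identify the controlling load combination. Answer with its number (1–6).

(S or Lr) → Lr = 61 psf; (Lr or S) → Lr = 61 psf.
[1] 1.4(31) + 0.7(77) + 0.6(61) = 133.90
[2] 1.35(31) = 41.85
[3] 1.25(31) + 1.7(61) = 142.45
[4] 1.3(31) + 1.4(14) + 0.3(61) = 78.20
[5] 0.85(31) - 0.6(77) = -19.85
[6] 1.2(31) + 0.3(61) + 0.3(14) + 0.75(77) = 117.45
The largest value is 142.45 psf from combination 3.

Combination 3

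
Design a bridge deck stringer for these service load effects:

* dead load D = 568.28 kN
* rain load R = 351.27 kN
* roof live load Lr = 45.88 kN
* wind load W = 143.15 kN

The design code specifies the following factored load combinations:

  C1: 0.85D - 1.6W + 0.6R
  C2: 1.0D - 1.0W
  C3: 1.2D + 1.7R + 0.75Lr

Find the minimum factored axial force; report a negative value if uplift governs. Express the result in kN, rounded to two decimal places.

425.13 kN

C1: 0.85(568.28) - 1.6(143.15) + 0.6(351.27) = 464.76
C2: 1.0(568.28) - 1.0(143.15) = 425.13
C3: 1.2(568.28) + 1.7(351.27) + 0.75(45.88) = 1313.51
Combination 2 gives the minimum: 425.13 kN.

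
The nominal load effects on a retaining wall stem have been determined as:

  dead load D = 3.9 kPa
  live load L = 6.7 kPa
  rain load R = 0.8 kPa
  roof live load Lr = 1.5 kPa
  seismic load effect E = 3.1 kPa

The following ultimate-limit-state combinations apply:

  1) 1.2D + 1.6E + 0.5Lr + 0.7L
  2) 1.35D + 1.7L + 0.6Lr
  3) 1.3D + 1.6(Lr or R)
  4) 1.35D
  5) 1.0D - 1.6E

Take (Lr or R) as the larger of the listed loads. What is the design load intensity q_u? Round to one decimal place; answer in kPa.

17.6 kPa

(Lr or R) → Lr = 1.5 kPa.
1) 1.2(3.9) + 1.6(3.1) + 0.5(1.5) + 0.7(6.7) = 15.1
2) 1.35(3.9) + 1.7(6.7) + 0.6(1.5) = 5.3 + 11.4 + 0.9 = 17.6
3) 1.3(3.9) + 1.6(1.5) = 5.1 + 2.4 = 7.5
4) 1.35(3.9) = 5.3
5) 1.0(3.9) - 1.6(3.1) = 3.9 - 5.0 = -1.1
The controlling combination is 2, giving 17.6 kPa.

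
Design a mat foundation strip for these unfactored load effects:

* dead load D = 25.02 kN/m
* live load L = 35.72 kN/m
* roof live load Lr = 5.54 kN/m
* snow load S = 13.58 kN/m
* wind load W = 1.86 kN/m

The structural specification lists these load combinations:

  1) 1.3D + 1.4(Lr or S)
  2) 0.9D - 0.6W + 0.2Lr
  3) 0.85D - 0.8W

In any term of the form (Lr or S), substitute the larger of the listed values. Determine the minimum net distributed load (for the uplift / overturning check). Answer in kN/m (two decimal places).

19.78 kN/m

(Lr or S) → S = 13.58 kN/m.
1) 1.3(25.02) + 1.4(13.58) = 32.53 + 19.01 = 51.54
2) 0.9(25.02) - 0.6(1.86) + 0.2(5.54) = 22.52 - 1.12 + 1.11 = 22.51
3) 0.85(25.02) - 0.8(1.86) = 21.27 - 1.49 = 19.78
Combination 3 gives the minimum: 19.78 kN/m.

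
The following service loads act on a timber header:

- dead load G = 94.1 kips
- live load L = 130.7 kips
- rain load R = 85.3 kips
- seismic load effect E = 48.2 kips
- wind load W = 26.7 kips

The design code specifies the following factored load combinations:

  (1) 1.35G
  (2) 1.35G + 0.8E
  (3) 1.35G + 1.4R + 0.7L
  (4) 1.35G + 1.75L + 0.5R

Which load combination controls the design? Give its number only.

(1) 1.35(94.1) = 127.04
(2) 1.35(94.1) + 0.8(48.2) = 127.04 + 38.56 = 165.60
(3) 1.35(94.1) + 1.4(85.3) + 0.7(130.7) = 127.04 + 119.42 + 91.49 = 337.95
(4) 1.35(94.1) + 1.75(130.7) + 0.5(85.3) = 398.41
The largest value is 398.41 kips from combination 4.

Combination 4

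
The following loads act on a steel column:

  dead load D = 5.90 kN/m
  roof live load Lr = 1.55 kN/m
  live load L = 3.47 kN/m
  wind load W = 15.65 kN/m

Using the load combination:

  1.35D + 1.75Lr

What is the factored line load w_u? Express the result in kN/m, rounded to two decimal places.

10.68 kN/m

1.35(5.90) + 1.75(1.55) = 10.68
w_u = 10.68 kN/m.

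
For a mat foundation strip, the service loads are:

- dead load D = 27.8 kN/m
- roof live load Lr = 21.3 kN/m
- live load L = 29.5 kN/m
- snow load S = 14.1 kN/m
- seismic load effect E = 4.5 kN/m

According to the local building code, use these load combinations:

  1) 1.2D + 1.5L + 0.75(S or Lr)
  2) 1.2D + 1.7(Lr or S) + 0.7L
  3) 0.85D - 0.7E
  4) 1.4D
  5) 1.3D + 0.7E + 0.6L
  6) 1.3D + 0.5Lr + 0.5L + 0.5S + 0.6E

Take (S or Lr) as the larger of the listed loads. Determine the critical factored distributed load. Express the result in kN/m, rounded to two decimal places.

(S or Lr) → Lr = 21.3 kN/m; (Lr or S) → Lr = 21.3 kN/m.
1) 1.2(27.8) + 1.5(29.5) + 0.75(21.3) = 93.59
2) 1.2(27.8) + 1.7(21.3) + 0.7(29.5) = 90.22
3) 0.85(27.8) - 0.7(4.5) = 20.48
4) 1.4(27.8) = 38.92
5) 1.3(27.8) + 0.7(4.5) + 0.6(29.5) = 56.99
6) 1.3(27.8) + 0.5(21.3) + 0.5(29.5) + 0.5(14.1) + 0.6(4.5) = 71.29
Combination 1 governs: w_u = 93.59 kN/m.

93.59 kN/m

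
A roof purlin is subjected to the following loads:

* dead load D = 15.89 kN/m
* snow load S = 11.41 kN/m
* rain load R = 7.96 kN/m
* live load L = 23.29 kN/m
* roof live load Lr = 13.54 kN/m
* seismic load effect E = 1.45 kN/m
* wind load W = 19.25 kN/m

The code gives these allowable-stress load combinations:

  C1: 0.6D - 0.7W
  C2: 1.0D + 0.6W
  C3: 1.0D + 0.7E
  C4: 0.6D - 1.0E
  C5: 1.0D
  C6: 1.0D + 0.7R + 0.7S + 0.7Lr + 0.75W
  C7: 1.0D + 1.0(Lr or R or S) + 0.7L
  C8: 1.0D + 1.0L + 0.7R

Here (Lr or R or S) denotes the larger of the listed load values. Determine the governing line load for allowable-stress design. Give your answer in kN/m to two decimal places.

(Lr or R or S) → Lr = 13.54 kN/m.
C1: 0.6(15.89) - 0.7(19.25) = -3.94
C2: 1.0(15.89) + 0.6(19.25) = 15.89 + 11.55 = 27.44
C3: 1.0(15.89) + 0.7(1.45) = 15.89 + 1.02 = 16.91
C4: 0.6(15.89) - 1.0(1.45) = 9.53 - 1.45 = 8.08
C5: 1.0(15.89) = 15.89
C6: 1.0(15.89) + 0.7(7.96) + 0.7(11.41) + 0.7(13.54) + 0.75(19.25) = 53.36
C7: 1.0(15.89) + 1.0(13.54) + 0.7(23.29) = 15.89 + 13.54 + 16.30 = 45.73
C8: 1.0(15.89) + 1.0(23.29) + 0.7(7.96) = 15.89 + 23.29 + 5.57 = 44.75
Combination 6 governs: w = 53.36 kN/m.

53.36 kN/m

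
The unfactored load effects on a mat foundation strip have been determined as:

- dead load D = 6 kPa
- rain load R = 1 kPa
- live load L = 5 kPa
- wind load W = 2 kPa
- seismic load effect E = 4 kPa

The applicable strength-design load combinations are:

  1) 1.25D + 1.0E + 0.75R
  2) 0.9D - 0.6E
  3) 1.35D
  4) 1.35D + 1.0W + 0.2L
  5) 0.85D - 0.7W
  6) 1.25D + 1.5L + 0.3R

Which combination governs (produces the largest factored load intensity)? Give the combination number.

1) 1.25(6) + 1.0(4) + 0.75(1) = 7.5 + 4.0 + 0.8 = 12.3
2) 0.9(6) - 0.6(4) = 5.4 - 2.4 = 3.0
3) 1.35(6) = 8.1
4) 1.35(6) + 1.0(2) + 0.2(5) = 8.1 + 2.0 + 1.0 = 11.1
5) 0.85(6) - 0.7(2) = 5.1 - 1.4 = 3.7
6) 1.25(6) + 1.5(5) + 0.3(1) = 7.5 + 7.5 + 0.3 = 15.3
The largest value is 15.3 kPa from combination 6.

Combination 6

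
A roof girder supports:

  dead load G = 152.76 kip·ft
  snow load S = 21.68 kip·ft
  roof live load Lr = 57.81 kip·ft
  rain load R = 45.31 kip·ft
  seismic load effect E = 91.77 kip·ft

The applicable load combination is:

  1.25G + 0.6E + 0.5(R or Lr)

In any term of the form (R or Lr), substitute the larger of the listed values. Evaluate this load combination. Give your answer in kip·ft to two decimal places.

274.92 kip·ft

(R or Lr) → Lr = 57.81 kip·ft.
1.25(152.76) + 0.6(91.77) + 0.5(57.81) = 190.95 + 55.06 + 28.91 = 274.92
M_u = 274.92 kip·ft.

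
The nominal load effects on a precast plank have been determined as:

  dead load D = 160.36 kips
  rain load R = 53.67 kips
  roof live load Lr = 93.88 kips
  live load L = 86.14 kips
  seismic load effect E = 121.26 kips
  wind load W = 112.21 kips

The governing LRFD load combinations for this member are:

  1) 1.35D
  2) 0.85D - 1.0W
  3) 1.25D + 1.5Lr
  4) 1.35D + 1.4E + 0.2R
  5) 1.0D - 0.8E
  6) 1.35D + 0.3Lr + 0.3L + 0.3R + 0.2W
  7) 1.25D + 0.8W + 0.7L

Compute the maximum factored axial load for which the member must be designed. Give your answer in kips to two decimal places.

1) 1.35(160.36) = 216.49
2) 0.85(160.36) - 1.0(112.21) = 136.31 - 112.21 = 24.10
3) 1.25(160.36) + 1.5(93.88) = 200.45 + 140.82 = 341.27
4) 1.35(160.36) + 1.4(121.26) + 0.2(53.67) = 216.49 + 169.76 + 10.73 = 396.98
5) 1.0(160.36) - 0.8(121.26) = 160.36 - 97.01 = 63.35
6) 1.35(160.36) + 0.3(93.88) + 0.3(86.14) + 0.3(53.67) + 0.2(112.21) = 309.04
7) 1.25(160.36) + 0.8(112.21) + 0.7(86.14) = 200.45 + 89.77 + 60.30 = 350.52
Maximum is from combination 4.

396.98 kips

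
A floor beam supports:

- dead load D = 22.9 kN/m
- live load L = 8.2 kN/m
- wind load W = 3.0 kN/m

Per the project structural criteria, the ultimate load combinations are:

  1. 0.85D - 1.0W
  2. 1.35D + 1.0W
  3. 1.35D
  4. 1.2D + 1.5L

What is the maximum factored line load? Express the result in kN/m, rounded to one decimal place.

1. 0.85(22.9) - 1.0(3.0) = 19.5 - 3.0 = 16.5
2. 1.35(22.9) + 1.0(3.0) = 30.9 + 3.0 = 33.9
3. 1.35(22.9) = 30.9
4. 1.2(22.9) + 1.5(8.2) = 27.5 + 12.3 = 39.8
Combination 4 governs: w_u = 39.8 kN/m.

39.8 kN/m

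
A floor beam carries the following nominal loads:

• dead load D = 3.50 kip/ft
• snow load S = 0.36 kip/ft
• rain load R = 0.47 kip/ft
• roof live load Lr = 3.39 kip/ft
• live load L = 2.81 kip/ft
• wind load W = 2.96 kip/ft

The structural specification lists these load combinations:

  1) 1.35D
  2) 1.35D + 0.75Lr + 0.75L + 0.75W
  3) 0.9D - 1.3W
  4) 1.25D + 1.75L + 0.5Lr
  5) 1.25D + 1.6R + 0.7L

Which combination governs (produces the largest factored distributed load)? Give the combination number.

1) 1.35(3.50) = 4.73
2) 1.35(3.50) + 0.75(3.39) + 0.75(2.81) + 0.75(2.96) = 4.73 + 2.54 + 2.11 + 2.22 = 11.60
3) 0.9(3.50) - 1.3(2.96) = 3.15 - 3.85 = -0.70
4) 1.25(3.50) + 1.75(2.81) + 0.5(3.39) = 10.99
5) 1.25(3.50) + 1.6(0.47) + 0.7(2.81) = 7.09
The largest value is 11.60 kip/ft from combination 2.

Combination 2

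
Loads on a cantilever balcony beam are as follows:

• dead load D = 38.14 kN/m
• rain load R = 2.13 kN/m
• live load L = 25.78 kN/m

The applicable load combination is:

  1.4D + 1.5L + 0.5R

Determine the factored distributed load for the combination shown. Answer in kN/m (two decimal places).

93.13 kN/m

1.4(38.14) + 1.5(25.78) + 0.5(2.13) = 93.13
w_u = 93.13 kN/m.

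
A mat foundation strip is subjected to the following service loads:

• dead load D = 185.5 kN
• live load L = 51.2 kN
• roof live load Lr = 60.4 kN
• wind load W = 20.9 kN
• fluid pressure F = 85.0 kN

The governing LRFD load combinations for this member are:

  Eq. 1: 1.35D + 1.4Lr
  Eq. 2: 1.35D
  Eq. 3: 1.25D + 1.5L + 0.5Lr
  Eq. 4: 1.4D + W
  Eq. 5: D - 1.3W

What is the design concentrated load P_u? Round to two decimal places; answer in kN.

Eq. 1: 1.35(185.5) + 1.4(60.4) = 250.43 + 84.56 = 334.99
Eq. 2: 1.35(185.5) = 250.43
Eq. 3: 1.25(185.5) + 1.5(51.2) + 0.5(60.4) = 231.88 + 76.80 + 30.20 = 338.88
Eq. 4: 1.4(185.5) + 1.0(20.9) = 259.70 + 20.90 = 280.60
Eq. 5: 1.0(185.5) - 1.3(20.9) = 185.50 - 27.17 = 158.33
The controlling combination is 3, giving 338.88 kN.

338.88 kN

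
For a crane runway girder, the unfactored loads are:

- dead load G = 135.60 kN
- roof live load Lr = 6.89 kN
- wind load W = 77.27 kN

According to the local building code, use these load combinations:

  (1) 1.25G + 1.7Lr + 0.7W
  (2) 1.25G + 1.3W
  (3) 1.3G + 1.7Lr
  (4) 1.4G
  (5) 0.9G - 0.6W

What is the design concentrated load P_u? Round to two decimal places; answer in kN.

(1) 1.25(135.60) + 1.7(6.89) + 0.7(77.27) = 235.30
(2) 1.25(135.60) + 1.3(77.27) = 269.95
(3) 1.3(135.60) + 1.7(6.89) = 187.99
(4) 1.4(135.60) = 189.84
(5) 0.9(135.60) - 0.6(77.27) = 75.68
The controlling combination is 2, giving 269.95 kN.

269.95 kN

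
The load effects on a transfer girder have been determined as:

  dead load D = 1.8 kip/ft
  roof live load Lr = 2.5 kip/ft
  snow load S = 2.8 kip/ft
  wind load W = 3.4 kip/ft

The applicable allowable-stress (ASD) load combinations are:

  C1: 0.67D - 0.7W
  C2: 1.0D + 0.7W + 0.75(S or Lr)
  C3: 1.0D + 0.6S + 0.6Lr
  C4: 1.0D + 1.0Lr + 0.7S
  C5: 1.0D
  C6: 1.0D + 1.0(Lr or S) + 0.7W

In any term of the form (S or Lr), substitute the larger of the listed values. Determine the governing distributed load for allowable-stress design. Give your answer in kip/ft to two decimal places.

(S or Lr) → S = 2.8 kip/ft; (Lr or S) → S = 2.8 kip/ft.
C1: 0.67(1.8) - 0.7(3.4) = 1.21 - 2.38 = -1.17
C2: 1.0(1.8) + 0.7(3.4) + 0.75(2.8) = 1.80 + 2.38 + 2.10 = 6.28
C3: 1.0(1.8) + 0.6(2.8) + 0.6(2.5) = 1.80 + 1.68 + 1.50 = 4.98
C4: 1.0(1.8) + 1.0(2.5) + 0.7(2.8) = 1.80 + 2.50 + 1.96 = 6.26
C5: 1.0(1.8) = 1.80
C6: 1.0(1.8) + 1.0(2.8) + 0.7(3.4) = 1.80 + 2.80 + 2.38 = 6.98
Combination 6 governs: w = 6.98 kip/ft.

6.98 kip/ft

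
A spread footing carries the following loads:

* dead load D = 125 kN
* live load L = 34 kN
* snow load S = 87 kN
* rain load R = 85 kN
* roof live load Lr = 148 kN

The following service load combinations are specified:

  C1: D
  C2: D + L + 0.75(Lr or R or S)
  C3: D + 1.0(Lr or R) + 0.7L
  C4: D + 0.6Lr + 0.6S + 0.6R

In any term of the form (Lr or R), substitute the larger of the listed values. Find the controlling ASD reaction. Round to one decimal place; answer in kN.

317.0 kN

(Lr or R or S) → Lr = 148 kN; (Lr or R) → Lr = 148 kN.
C1: 1.0(125) = 125.0
C2: 1.0(125) + 1.0(34) + 0.75(148) = 125.0 + 34.0 + 111.0 = 270.0
C3: 1.0(125) + 1.0(148) + 0.7(34) = 125.0 + 148.0 + 23.8 = 296.8
C4: 1.0(125) + 0.6(148) + 0.6(87) + 0.6(85) = 125.0 + 88.8 + 52.2 + 51.0 = 317.0
The controlling combination is 4, giving 317.0 kN.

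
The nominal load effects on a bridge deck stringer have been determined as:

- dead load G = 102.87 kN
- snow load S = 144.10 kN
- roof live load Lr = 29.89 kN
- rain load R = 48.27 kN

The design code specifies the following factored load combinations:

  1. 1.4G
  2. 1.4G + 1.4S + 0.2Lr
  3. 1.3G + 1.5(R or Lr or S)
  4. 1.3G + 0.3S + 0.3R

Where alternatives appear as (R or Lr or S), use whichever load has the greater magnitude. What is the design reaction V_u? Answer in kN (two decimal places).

351.74 kN

(R or Lr or S) → S = 144.10 kN.
1. 1.4(102.87) = 144.02
2. 1.4(102.87) + 1.4(144.10) + 0.2(29.89) = 144.02 + 201.74 + 5.98 = 351.74
3. 1.3(102.87) + 1.5(144.10) = 133.73 + 216.15 = 349.88
4. 1.3(102.87) + 0.3(144.10) + 0.3(48.27) = 133.73 + 43.23 + 14.48 = 191.44
The controlling combination is 2, giving 351.74 kN.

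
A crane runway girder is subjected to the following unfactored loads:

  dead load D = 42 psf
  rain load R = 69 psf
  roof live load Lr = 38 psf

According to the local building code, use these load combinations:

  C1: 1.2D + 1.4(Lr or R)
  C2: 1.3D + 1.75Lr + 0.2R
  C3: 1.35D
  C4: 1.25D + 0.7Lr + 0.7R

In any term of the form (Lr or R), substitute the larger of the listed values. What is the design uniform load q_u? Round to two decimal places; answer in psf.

(Lr or R) → R = 69 psf.
C1: 1.2(42) + 1.4(69) = 50.40 + 96.60 = 147.00
C2: 1.3(42) + 1.75(38) + 0.2(69) = 54.60 + 66.50 + 13.80 = 134.90
C3: 1.35(42) = 56.70
C4: 1.25(42) + 0.7(38) + 0.7(69) = 52.50 + 26.60 + 48.30 = 127.40
The controlling combination is 1, giving 147.00 psf.

147.00 psf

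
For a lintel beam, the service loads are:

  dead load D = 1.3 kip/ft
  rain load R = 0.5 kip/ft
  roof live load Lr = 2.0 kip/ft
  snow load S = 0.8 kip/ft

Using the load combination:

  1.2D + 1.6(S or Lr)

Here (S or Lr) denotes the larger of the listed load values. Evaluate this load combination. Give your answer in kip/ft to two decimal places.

4.76 kip/ft

(S or Lr) → Lr = 2.0 kip/ft.
1.2(1.3) + 1.6(2.0) = 1.56 + 3.20 = 4.76
w_u = 4.76 kip/ft.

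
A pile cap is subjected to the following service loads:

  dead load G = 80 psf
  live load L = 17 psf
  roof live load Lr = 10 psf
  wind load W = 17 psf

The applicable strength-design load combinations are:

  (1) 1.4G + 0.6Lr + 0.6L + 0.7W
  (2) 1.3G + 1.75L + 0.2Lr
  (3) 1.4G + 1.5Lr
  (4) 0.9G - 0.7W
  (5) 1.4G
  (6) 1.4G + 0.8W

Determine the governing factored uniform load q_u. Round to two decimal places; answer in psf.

(1) 1.4(80) + 0.6(10) + 0.6(17) + 0.7(17) = 112.00 + 6.00 + 10.20 + 11.90 = 140.10
(2) 1.3(80) + 1.75(17) + 0.2(10) = 104.00 + 29.75 + 2.00 = 135.75
(3) 1.4(80) + 1.5(10) = 112.00 + 15.00 = 127.00
(4) 0.9(80) - 0.7(17) = 72.00 - 11.90 = 60.10
(5) 1.4(80) = 112.00
(6) 1.4(80) + 0.8(17) = 112.00 + 13.60 = 125.60
Combination 1 governs: q_u = 140.10 psf.

140.10 psf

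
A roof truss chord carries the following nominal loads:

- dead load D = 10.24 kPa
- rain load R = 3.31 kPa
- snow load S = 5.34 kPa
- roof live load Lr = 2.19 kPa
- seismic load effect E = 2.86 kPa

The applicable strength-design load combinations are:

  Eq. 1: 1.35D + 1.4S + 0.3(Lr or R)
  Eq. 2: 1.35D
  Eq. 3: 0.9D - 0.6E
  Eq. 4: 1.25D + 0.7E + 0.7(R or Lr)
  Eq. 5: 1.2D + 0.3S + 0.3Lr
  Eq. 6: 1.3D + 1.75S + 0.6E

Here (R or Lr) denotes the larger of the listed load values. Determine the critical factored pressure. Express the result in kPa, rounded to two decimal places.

(Lr or R) → R = 3.31 kPa; (R or Lr) → R = 3.31 kPa.
Eq. 1: 1.35(10.24) + 1.4(5.34) + 0.3(3.31) = 13.82 + 7.48 + 0.99 = 22.29
Eq. 2: 1.35(10.24) = 13.82
Eq. 3: 0.9(10.24) - 0.6(2.86) = 9.22 - 1.72 = 7.50
Eq. 4: 1.25(10.24) + 0.7(2.86) + 0.7(3.31) = 12.80 + 2.00 + 2.32 = 17.12
Eq. 5: 1.2(10.24) + 0.3(5.34) + 0.3(2.19) = 12.29 + 1.60 + 0.66 = 14.55
Eq. 6: 1.3(10.24) + 1.75(5.34) + 0.6(2.86) = 24.37
Combination 6 governs: p_u = 24.37 kPa.

24.37 kPa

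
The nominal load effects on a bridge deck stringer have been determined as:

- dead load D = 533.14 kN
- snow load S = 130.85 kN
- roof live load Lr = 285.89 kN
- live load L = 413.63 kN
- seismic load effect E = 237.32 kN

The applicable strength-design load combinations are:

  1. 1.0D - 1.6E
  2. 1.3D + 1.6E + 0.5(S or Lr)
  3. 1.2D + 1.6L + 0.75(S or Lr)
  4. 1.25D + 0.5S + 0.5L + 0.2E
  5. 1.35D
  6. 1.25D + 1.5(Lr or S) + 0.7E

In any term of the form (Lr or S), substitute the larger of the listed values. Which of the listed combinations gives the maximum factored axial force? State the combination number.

Combination 3

(S or Lr) → Lr = 285.89 kN; (Lr or S) → Lr = 285.89 kN.
1. 1.0(533.14) - 1.6(237.32) = 533.14 - 379.71 = 153.43
2. 1.3(533.14) + 1.6(237.32) + 0.5(285.89) = 693.08 + 379.71 + 142.95 = 1215.74
3. 1.2(533.14) + 1.6(413.63) + 0.75(285.89) = 1515.99
4. 1.25(533.14) + 0.5(130.85) + 0.5(413.63) + 0.2(237.32) = 986.13
5. 1.35(533.14) = 719.74
6. 1.25(533.14) + 1.5(285.89) + 0.7(237.32) = 1261.38
The largest value is 1515.99 kN from combination 3.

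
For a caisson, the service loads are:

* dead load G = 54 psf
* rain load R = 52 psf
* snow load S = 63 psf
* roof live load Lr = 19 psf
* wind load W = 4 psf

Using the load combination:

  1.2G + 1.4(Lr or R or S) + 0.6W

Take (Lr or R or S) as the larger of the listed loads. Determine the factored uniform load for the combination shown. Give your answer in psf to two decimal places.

155.40 psf

(Lr or R or S) → S = 63 psf.
1.2(54) + 1.4(63) + 0.6(4) = 155.40
q_u = 155.40 psf.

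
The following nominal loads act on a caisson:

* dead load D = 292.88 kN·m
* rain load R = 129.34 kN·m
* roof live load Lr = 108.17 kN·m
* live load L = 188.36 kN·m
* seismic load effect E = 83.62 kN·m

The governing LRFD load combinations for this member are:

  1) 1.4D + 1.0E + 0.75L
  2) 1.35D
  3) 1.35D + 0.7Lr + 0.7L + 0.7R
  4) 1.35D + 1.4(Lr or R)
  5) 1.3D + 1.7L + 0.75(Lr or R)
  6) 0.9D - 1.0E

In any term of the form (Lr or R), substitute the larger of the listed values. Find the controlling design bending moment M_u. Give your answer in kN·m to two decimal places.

797.96 kN·m

(Lr or R) → R = 129.34 kN·m.
1) 1.4(292.88) + 1.0(83.62) + 0.75(188.36) = 410.03 + 83.62 + 141.27 = 634.92
2) 1.35(292.88) = 395.39
3) 1.35(292.88) + 0.7(108.17) + 0.7(188.36) + 0.7(129.34) = 395.39 + 75.72 + 131.85 + 90.54 = 693.50
4) 1.35(292.88) + 1.4(129.34) = 576.46
5) 1.3(292.88) + 1.7(188.36) + 0.75(129.34) = 380.74 + 320.21 + 97.01 = 797.96
6) 0.9(292.88) - 1.0(83.62) = 263.59 - 83.62 = 179.97
The controlling combination is 5, giving 797.96 kN·m.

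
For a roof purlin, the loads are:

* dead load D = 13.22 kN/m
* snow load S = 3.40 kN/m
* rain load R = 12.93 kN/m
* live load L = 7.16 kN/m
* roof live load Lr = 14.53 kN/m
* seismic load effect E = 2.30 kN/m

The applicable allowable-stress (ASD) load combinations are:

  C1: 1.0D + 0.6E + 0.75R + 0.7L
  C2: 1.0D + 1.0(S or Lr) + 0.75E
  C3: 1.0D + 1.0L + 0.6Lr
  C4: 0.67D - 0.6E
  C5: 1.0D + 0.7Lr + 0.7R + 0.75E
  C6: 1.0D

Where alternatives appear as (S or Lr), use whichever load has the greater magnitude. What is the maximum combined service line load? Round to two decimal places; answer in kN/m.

(S or Lr) → Lr = 14.53 kN/m.
C1: 1.0(13.22) + 0.6(2.30) + 0.75(12.93) + 0.7(7.16) = 13.22 + 1.38 + 9.70 + 5.01 = 29.31
C2: 1.0(13.22) + 1.0(14.53) + 0.75(2.30) = 13.22 + 14.53 + 1.73 = 29.48
C3: 1.0(13.22) + 1.0(7.16) + 0.6(14.53) = 13.22 + 7.16 + 8.72 = 29.10
C4: 0.67(13.22) - 0.6(2.30) = 8.86 - 1.38 = 7.48
C5: 1.0(13.22) + 0.7(14.53) + 0.7(12.93) + 0.75(2.30) = 13.22 + 10.17 + 9.05 + 1.73 = 34.17
C6: 1.0(13.22) = 13.22
The controlling combination is 5, giving 34.17 kN/m.

34.17 kN/m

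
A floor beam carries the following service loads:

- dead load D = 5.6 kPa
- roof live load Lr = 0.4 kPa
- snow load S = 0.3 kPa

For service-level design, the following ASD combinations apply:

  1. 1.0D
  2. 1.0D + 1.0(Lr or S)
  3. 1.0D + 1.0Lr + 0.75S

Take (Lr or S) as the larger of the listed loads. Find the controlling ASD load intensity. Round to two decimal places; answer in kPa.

6.23 kPa

(Lr or S) → Lr = 0.4 kPa.
1. 1.0(5.6) = 5.60
2. 1.0(5.6) + 1.0(0.4) = 5.60 + 0.40 = 6.00
3. 1.0(5.6) + 1.0(0.4) + 0.75(0.3) = 5.60 + 0.40 + 0.23 = 6.23
Maximum is from combination 3.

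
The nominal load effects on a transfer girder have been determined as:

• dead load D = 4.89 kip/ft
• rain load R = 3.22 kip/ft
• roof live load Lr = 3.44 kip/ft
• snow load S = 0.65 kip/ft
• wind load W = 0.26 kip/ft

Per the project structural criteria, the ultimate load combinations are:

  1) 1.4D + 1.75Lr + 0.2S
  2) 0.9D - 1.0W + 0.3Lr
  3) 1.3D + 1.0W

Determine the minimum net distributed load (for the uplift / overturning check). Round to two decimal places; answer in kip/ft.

1) 1.4(4.89) + 1.75(3.44) + 0.2(0.65) = 6.85 + 6.02 + 0.13 = 13.00
2) 0.9(4.89) - 1.0(0.26) + 0.3(3.44) = 4.40 - 0.26 + 1.03 = 5.17
3) 1.3(4.89) + 1.0(0.26) = 6.36 + 0.26 = 6.62
Combination 2 gives the minimum: 5.17 kip/ft.

5.17 kip/ft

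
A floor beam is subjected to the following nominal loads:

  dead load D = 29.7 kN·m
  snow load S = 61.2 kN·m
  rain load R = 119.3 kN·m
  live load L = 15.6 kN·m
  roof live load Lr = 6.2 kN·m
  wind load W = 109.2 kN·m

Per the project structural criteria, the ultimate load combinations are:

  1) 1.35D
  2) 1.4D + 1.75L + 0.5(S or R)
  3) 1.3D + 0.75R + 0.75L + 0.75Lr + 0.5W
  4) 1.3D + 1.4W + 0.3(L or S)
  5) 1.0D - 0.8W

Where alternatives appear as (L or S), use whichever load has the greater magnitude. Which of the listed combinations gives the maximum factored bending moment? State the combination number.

Combination 4

(S or R) → R = 119.3 kN·m; (L or S) → S = 61.2 kN·m.
1) 1.35(29.7) = 40.10
2) 1.4(29.7) + 1.75(15.6) + 0.5(119.3) = 41.58 + 27.30 + 59.65 = 128.53
3) 1.3(29.7) + 0.75(119.3) + 0.75(15.6) + 0.75(6.2) + 0.5(109.2) = 38.61 + 89.48 + 11.70 + 4.65 + 54.60 = 199.04
4) 1.3(29.7) + 1.4(109.2) + 0.3(61.2) = 38.61 + 152.88 + 18.36 = 209.85
5) 1.0(29.7) - 0.8(109.2) = 29.70 - 87.36 = -57.66
The largest value is 209.85 kN·m from combination 4.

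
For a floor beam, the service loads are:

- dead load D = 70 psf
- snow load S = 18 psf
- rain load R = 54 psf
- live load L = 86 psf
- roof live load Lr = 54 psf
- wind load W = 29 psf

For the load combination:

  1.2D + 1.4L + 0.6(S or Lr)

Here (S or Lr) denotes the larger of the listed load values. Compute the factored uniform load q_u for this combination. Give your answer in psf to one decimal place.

(S or Lr) → Lr = 54 psf.
1.2(70) + 1.4(86) + 0.6(54) = 84.0 + 120.4 + 32.4 = 236.8
q_u = 236.8 psf.

236.8 psf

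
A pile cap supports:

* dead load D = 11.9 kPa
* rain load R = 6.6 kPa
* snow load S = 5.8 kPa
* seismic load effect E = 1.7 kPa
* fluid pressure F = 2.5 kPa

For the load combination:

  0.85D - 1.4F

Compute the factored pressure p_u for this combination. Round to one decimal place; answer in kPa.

6.6 kPa

0.85(11.9) - 1.4(2.5) = 10.1 - 3.5 = 6.6
p_u = 6.6 kPa.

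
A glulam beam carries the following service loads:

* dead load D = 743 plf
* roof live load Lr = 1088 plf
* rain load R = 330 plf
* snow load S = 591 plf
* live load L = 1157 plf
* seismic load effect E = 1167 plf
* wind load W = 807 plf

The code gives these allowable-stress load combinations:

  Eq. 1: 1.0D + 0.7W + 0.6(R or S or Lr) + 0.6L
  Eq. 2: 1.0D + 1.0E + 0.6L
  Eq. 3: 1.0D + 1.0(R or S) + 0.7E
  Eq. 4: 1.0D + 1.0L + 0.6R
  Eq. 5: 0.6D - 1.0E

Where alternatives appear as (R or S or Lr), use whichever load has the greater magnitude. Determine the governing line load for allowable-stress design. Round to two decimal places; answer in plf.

(R or S or Lr) → Lr = 1088 plf; (R or S) → S = 591 plf.
Eq. 1: 1.0(743) + 0.7(807) + 0.6(1088) + 0.6(1157) = 2654.90
Eq. 2: 1.0(743) + 1.0(1167) + 0.6(1157) = 2604.20
Eq. 3: 1.0(743) + 1.0(591) + 0.7(1167) = 2150.90
Eq. 4: 1.0(743) + 1.0(1157) + 0.6(330) = 2098.00
Eq. 5: 0.6(743) - 1.0(1167) = -721.20
Maximum is from combination 1.

2654.90 plf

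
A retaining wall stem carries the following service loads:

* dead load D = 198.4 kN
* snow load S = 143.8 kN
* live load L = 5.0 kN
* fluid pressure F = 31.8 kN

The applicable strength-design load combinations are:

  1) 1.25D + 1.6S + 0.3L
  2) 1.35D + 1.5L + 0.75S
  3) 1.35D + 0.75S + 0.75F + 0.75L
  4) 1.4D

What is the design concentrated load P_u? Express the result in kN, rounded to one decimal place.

1) 1.25(198.4) + 1.6(143.8) + 0.3(5.0) = 248.0 + 230.1 + 1.5 = 479.6
2) 1.35(198.4) + 1.5(5.0) + 0.75(143.8) = 267.8 + 7.5 + 107.9 = 383.2
3) 1.35(198.4) + 0.75(143.8) + 0.75(31.8) + 0.75(5.0) = 403.3
4) 1.4(198.4) = 277.8
Combination 1 governs: P_u = 479.6 kN.

479.6 kN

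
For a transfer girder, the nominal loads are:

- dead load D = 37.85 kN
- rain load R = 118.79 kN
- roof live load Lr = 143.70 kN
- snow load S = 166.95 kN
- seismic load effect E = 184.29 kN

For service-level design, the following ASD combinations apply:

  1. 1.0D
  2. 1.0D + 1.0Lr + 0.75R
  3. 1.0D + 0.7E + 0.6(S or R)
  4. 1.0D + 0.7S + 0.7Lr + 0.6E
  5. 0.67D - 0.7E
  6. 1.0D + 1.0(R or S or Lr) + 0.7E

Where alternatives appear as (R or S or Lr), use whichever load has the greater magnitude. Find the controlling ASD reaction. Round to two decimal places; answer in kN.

(S or R) → S = 166.95 kN; (R or S or Lr) → S = 166.95 kN.
1. 1.0(37.85) = 37.85
2. 1.0(37.85) + 1.0(143.70) + 0.75(118.79) = 37.85 + 143.70 + 89.09 = 270.64
3. 1.0(37.85) + 0.7(184.29) + 0.6(166.95) = 37.85 + 129.00 + 100.17 = 267.02
4. 1.0(37.85) + 0.7(166.95) + 0.7(143.70) + 0.6(184.29) = 37.85 + 116.87 + 100.59 + 110.57 = 365.88
5. 0.67(37.85) - 0.7(184.29) = 25.36 - 129.00 = -103.64
6. 1.0(37.85) + 1.0(166.95) + 0.7(184.29) = 37.85 + 166.95 + 129.00 = 333.80
Combination 4 governs: V = 365.88 kN.

365.88 kN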